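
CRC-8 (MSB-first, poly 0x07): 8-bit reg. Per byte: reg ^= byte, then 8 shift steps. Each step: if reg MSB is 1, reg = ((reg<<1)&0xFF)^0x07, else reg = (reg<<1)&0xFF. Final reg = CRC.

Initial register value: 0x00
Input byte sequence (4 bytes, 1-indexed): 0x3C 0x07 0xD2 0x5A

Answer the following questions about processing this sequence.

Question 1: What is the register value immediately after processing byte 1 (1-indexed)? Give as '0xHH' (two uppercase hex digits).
After byte 1 (0x3C): reg=0xB4

Answer: 0xB4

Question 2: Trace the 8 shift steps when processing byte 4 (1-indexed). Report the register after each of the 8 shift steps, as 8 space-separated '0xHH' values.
Answer: 0x34 0x68 0xD0 0xA7 0x49 0x92 0x23 0x46

Derivation:
After byte 1 (0x3C): reg=0xB4
After byte 2 (0x07): reg=0x10
After byte 3 (0xD2): reg=0x40
Register before byte 4: 0x40
After XOR with byte 0x5A: 0x1A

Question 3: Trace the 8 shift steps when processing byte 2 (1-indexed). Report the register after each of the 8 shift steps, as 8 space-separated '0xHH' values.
After byte 1 (0x3C): reg=0xB4
Register before byte 2: 0xB4
After XOR with byte 0x07: 0xB3

Answer: 0x61 0xC2 0x83 0x01 0x02 0x04 0x08 0x10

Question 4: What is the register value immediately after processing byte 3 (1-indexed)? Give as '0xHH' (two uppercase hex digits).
After byte 1 (0x3C): reg=0xB4
After byte 2 (0x07): reg=0x10
After byte 3 (0xD2): reg=0x40

Answer: 0x40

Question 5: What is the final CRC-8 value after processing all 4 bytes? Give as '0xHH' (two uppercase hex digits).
Answer: 0x46

Derivation:
After byte 1 (0x3C): reg=0xB4
After byte 2 (0x07): reg=0x10
After byte 3 (0xD2): reg=0x40
After byte 4 (0x5A): reg=0x46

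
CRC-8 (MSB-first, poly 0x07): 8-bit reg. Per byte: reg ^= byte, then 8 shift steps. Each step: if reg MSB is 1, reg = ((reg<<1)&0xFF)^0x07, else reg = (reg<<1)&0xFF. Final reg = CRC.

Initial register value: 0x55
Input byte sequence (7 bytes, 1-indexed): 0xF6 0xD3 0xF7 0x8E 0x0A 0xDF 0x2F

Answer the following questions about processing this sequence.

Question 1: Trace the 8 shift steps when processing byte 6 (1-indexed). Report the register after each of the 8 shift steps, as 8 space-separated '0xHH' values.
Answer: 0xA2 0x43 0x86 0x0B 0x16 0x2C 0x58 0xB0

Derivation:
After byte 1 (0xF6): reg=0x60
After byte 2 (0xD3): reg=0x10
After byte 3 (0xF7): reg=0xBB
After byte 4 (0x8E): reg=0x8B
After byte 5 (0x0A): reg=0x8E
Register before byte 6: 0x8E
After XOR with byte 0xDF: 0x51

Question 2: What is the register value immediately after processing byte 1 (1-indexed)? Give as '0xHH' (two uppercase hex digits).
After byte 1 (0xF6): reg=0x60

Answer: 0x60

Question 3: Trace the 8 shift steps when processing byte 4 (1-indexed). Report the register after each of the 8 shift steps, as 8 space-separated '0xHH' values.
After byte 1 (0xF6): reg=0x60
After byte 2 (0xD3): reg=0x10
After byte 3 (0xF7): reg=0xBB
Register before byte 4: 0xBB
After XOR with byte 0x8E: 0x35

Answer: 0x6A 0xD4 0xAF 0x59 0xB2 0x63 0xC6 0x8B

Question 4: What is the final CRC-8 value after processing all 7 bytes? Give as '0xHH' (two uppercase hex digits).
After byte 1 (0xF6): reg=0x60
After byte 2 (0xD3): reg=0x10
After byte 3 (0xF7): reg=0xBB
After byte 4 (0x8E): reg=0x8B
After byte 5 (0x0A): reg=0x8E
After byte 6 (0xDF): reg=0xB0
After byte 7 (0x2F): reg=0xD4

Answer: 0xD4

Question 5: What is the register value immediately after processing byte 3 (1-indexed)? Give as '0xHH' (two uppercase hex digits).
Answer: 0xBB

Derivation:
After byte 1 (0xF6): reg=0x60
After byte 2 (0xD3): reg=0x10
After byte 3 (0xF7): reg=0xBB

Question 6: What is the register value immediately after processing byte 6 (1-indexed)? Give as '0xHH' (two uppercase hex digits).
Answer: 0xB0

Derivation:
After byte 1 (0xF6): reg=0x60
After byte 2 (0xD3): reg=0x10
After byte 3 (0xF7): reg=0xBB
After byte 4 (0x8E): reg=0x8B
After byte 5 (0x0A): reg=0x8E
After byte 6 (0xDF): reg=0xB0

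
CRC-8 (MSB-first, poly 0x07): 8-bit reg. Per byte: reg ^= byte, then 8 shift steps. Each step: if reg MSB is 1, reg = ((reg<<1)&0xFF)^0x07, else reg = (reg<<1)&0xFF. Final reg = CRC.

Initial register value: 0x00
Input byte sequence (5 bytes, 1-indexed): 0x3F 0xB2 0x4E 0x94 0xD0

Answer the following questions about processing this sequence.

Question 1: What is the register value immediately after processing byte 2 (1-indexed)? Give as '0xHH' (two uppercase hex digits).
After byte 1 (0x3F): reg=0xBD
After byte 2 (0xB2): reg=0x2D

Answer: 0x2D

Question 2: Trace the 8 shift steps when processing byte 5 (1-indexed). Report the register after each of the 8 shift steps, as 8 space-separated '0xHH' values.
After byte 1 (0x3F): reg=0xBD
After byte 2 (0xB2): reg=0x2D
After byte 3 (0x4E): reg=0x2E
After byte 4 (0x94): reg=0x2F
Register before byte 5: 0x2F
After XOR with byte 0xD0: 0xFF

Answer: 0xF9 0xF5 0xED 0xDD 0xBD 0x7D 0xFA 0xF3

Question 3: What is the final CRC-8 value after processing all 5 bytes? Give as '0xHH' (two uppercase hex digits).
After byte 1 (0x3F): reg=0xBD
After byte 2 (0xB2): reg=0x2D
After byte 3 (0x4E): reg=0x2E
After byte 4 (0x94): reg=0x2F
After byte 5 (0xD0): reg=0xF3

Answer: 0xF3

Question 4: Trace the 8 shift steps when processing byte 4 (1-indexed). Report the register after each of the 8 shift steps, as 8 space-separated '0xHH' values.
After byte 1 (0x3F): reg=0xBD
After byte 2 (0xB2): reg=0x2D
After byte 3 (0x4E): reg=0x2E
Register before byte 4: 0x2E
After XOR with byte 0x94: 0xBA

Answer: 0x73 0xE6 0xCB 0x91 0x25 0x4A 0x94 0x2F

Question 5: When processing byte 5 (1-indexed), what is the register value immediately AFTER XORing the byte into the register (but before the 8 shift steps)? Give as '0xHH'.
Answer: 0xFF

Derivation:
Register before byte 5: 0x2F
Byte 5: 0xD0
0x2F XOR 0xD0 = 0xFF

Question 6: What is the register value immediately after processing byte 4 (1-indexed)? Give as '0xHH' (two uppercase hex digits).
After byte 1 (0x3F): reg=0xBD
After byte 2 (0xB2): reg=0x2D
After byte 3 (0x4E): reg=0x2E
After byte 4 (0x94): reg=0x2F

Answer: 0x2F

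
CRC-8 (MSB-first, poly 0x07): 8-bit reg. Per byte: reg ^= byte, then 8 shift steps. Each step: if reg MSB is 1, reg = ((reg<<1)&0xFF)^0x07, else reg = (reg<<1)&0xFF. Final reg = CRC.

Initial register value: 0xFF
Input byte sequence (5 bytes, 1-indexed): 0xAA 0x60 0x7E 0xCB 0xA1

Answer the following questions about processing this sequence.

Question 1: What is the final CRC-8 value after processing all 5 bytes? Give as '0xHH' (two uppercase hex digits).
After byte 1 (0xAA): reg=0xAC
After byte 2 (0x60): reg=0x6A
After byte 3 (0x7E): reg=0x6C
After byte 4 (0xCB): reg=0x7C
After byte 5 (0xA1): reg=0x1D

Answer: 0x1D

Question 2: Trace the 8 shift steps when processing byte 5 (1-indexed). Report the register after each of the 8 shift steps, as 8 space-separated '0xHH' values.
Answer: 0xBD 0x7D 0xFA 0xF3 0xE1 0xC5 0x8D 0x1D

Derivation:
After byte 1 (0xAA): reg=0xAC
After byte 2 (0x60): reg=0x6A
After byte 3 (0x7E): reg=0x6C
After byte 4 (0xCB): reg=0x7C
Register before byte 5: 0x7C
After XOR with byte 0xA1: 0xDD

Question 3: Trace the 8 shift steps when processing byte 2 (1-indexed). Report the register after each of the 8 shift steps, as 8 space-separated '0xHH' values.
After byte 1 (0xAA): reg=0xAC
Register before byte 2: 0xAC
After XOR with byte 0x60: 0xCC

Answer: 0x9F 0x39 0x72 0xE4 0xCF 0x99 0x35 0x6A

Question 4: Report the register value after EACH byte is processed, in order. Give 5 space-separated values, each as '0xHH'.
0xAC 0x6A 0x6C 0x7C 0x1D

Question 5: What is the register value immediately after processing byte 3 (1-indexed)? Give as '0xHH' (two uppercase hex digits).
Answer: 0x6C

Derivation:
After byte 1 (0xAA): reg=0xAC
After byte 2 (0x60): reg=0x6A
After byte 3 (0x7E): reg=0x6C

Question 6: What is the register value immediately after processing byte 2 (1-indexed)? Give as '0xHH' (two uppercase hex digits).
After byte 1 (0xAA): reg=0xAC
After byte 2 (0x60): reg=0x6A

Answer: 0x6A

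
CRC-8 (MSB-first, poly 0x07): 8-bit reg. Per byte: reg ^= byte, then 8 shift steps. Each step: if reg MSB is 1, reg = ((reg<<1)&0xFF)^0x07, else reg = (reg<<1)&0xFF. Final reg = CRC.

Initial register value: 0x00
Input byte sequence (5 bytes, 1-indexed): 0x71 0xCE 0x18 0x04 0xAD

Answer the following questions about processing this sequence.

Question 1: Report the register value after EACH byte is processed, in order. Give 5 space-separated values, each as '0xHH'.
0x50 0xD3 0x7F 0x66 0x7F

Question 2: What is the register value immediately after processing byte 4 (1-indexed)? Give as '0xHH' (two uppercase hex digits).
After byte 1 (0x71): reg=0x50
After byte 2 (0xCE): reg=0xD3
After byte 3 (0x18): reg=0x7F
After byte 4 (0x04): reg=0x66

Answer: 0x66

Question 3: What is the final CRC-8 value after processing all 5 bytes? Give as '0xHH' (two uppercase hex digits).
After byte 1 (0x71): reg=0x50
After byte 2 (0xCE): reg=0xD3
After byte 3 (0x18): reg=0x7F
After byte 4 (0x04): reg=0x66
After byte 5 (0xAD): reg=0x7F

Answer: 0x7F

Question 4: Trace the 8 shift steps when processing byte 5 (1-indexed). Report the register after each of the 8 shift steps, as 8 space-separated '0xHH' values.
Answer: 0x91 0x25 0x4A 0x94 0x2F 0x5E 0xBC 0x7F

Derivation:
After byte 1 (0x71): reg=0x50
After byte 2 (0xCE): reg=0xD3
After byte 3 (0x18): reg=0x7F
After byte 4 (0x04): reg=0x66
Register before byte 5: 0x66
After XOR with byte 0xAD: 0xCB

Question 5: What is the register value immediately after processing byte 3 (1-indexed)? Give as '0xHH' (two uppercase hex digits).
After byte 1 (0x71): reg=0x50
After byte 2 (0xCE): reg=0xD3
After byte 3 (0x18): reg=0x7F

Answer: 0x7F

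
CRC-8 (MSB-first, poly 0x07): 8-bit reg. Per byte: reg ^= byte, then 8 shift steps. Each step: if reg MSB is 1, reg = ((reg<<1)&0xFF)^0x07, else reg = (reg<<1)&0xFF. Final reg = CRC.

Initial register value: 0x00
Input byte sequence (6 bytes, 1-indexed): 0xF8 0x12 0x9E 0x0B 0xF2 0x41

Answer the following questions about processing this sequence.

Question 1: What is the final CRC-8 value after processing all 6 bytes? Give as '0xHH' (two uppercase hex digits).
Answer: 0x06

Derivation:
After byte 1 (0xF8): reg=0xE6
After byte 2 (0x12): reg=0xC2
After byte 3 (0x9E): reg=0x93
After byte 4 (0x0B): reg=0xC1
After byte 5 (0xF2): reg=0x99
After byte 6 (0x41): reg=0x06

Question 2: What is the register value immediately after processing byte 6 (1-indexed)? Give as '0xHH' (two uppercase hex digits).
After byte 1 (0xF8): reg=0xE6
After byte 2 (0x12): reg=0xC2
After byte 3 (0x9E): reg=0x93
After byte 4 (0x0B): reg=0xC1
After byte 5 (0xF2): reg=0x99
After byte 6 (0x41): reg=0x06

Answer: 0x06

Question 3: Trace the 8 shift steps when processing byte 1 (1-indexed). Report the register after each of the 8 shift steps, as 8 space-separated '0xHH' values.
Answer: 0xF7 0xE9 0xD5 0xAD 0x5D 0xBA 0x73 0xE6

Derivation:
Register before byte 1: 0x00
After XOR with byte 0xF8: 0xF8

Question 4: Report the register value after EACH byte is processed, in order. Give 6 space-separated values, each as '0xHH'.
0xE6 0xC2 0x93 0xC1 0x99 0x06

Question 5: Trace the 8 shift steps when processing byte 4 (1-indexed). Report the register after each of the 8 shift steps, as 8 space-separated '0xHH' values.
Answer: 0x37 0x6E 0xDC 0xBF 0x79 0xF2 0xE3 0xC1

Derivation:
After byte 1 (0xF8): reg=0xE6
After byte 2 (0x12): reg=0xC2
After byte 3 (0x9E): reg=0x93
Register before byte 4: 0x93
After XOR with byte 0x0B: 0x98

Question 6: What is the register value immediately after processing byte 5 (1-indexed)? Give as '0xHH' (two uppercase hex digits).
Answer: 0x99

Derivation:
After byte 1 (0xF8): reg=0xE6
After byte 2 (0x12): reg=0xC2
After byte 3 (0x9E): reg=0x93
After byte 4 (0x0B): reg=0xC1
After byte 5 (0xF2): reg=0x99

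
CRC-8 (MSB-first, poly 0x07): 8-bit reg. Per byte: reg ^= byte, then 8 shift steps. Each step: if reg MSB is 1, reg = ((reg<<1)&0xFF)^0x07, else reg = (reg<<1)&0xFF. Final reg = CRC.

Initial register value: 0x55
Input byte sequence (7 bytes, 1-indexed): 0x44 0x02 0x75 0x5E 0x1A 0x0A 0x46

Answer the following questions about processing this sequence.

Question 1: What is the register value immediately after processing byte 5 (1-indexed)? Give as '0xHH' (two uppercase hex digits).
After byte 1 (0x44): reg=0x77
After byte 2 (0x02): reg=0x4C
After byte 3 (0x75): reg=0xAF
After byte 4 (0x5E): reg=0xD9
After byte 5 (0x1A): reg=0x47

Answer: 0x47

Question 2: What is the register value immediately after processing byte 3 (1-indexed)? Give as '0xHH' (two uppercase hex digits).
After byte 1 (0x44): reg=0x77
After byte 2 (0x02): reg=0x4C
After byte 3 (0x75): reg=0xAF

Answer: 0xAF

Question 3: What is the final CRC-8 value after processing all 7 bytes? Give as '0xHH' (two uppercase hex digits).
After byte 1 (0x44): reg=0x77
After byte 2 (0x02): reg=0x4C
After byte 3 (0x75): reg=0xAF
After byte 4 (0x5E): reg=0xD9
After byte 5 (0x1A): reg=0x47
After byte 6 (0x0A): reg=0xE4
After byte 7 (0x46): reg=0x67

Answer: 0x67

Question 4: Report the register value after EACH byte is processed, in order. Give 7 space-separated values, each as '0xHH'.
0x77 0x4C 0xAF 0xD9 0x47 0xE4 0x67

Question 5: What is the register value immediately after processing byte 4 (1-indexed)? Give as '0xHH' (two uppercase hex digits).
Answer: 0xD9

Derivation:
After byte 1 (0x44): reg=0x77
After byte 2 (0x02): reg=0x4C
After byte 3 (0x75): reg=0xAF
After byte 4 (0x5E): reg=0xD9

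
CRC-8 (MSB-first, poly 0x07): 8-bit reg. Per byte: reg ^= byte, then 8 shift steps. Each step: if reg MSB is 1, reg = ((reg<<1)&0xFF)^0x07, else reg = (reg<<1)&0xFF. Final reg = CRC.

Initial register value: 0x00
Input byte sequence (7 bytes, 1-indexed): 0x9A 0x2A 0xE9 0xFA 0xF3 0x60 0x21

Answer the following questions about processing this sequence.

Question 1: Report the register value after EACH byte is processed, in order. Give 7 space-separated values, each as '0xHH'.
0xCF 0xB5 0x93 0x18 0x9F 0xF3 0x30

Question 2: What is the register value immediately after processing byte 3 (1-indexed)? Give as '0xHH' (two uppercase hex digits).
After byte 1 (0x9A): reg=0xCF
After byte 2 (0x2A): reg=0xB5
After byte 3 (0xE9): reg=0x93

Answer: 0x93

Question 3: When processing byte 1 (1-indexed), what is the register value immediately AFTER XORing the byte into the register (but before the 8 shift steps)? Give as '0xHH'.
Answer: 0x9A

Derivation:
Register before byte 1: 0x00
Byte 1: 0x9A
0x00 XOR 0x9A = 0x9A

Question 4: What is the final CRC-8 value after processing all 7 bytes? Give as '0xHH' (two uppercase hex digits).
After byte 1 (0x9A): reg=0xCF
After byte 2 (0x2A): reg=0xB5
After byte 3 (0xE9): reg=0x93
After byte 4 (0xFA): reg=0x18
After byte 5 (0xF3): reg=0x9F
After byte 6 (0x60): reg=0xF3
After byte 7 (0x21): reg=0x30

Answer: 0x30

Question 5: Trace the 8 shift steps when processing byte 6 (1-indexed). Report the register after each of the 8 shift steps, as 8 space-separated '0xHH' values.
Answer: 0xF9 0xF5 0xED 0xDD 0xBD 0x7D 0xFA 0xF3

Derivation:
After byte 1 (0x9A): reg=0xCF
After byte 2 (0x2A): reg=0xB5
After byte 3 (0xE9): reg=0x93
After byte 4 (0xFA): reg=0x18
After byte 5 (0xF3): reg=0x9F
Register before byte 6: 0x9F
After XOR with byte 0x60: 0xFF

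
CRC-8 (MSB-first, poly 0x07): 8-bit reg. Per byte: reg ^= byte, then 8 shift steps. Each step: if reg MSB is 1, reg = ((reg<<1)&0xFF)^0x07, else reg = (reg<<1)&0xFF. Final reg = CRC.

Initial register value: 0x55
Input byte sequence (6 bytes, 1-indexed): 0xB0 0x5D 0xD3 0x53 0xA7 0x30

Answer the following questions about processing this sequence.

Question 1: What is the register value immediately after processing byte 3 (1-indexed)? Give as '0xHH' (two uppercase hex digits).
After byte 1 (0xB0): reg=0xB5
After byte 2 (0x5D): reg=0x96
After byte 3 (0xD3): reg=0xDC

Answer: 0xDC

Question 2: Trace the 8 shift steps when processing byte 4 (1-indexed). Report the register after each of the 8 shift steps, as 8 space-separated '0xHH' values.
Answer: 0x19 0x32 0x64 0xC8 0x97 0x29 0x52 0xA4

Derivation:
After byte 1 (0xB0): reg=0xB5
After byte 2 (0x5D): reg=0x96
After byte 3 (0xD3): reg=0xDC
Register before byte 4: 0xDC
After XOR with byte 0x53: 0x8F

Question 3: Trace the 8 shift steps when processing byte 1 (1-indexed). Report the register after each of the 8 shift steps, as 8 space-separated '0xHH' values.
Register before byte 1: 0x55
After XOR with byte 0xB0: 0xE5

Answer: 0xCD 0x9D 0x3D 0x7A 0xF4 0xEF 0xD9 0xB5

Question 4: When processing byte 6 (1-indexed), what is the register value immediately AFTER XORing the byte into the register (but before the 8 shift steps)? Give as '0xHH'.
Answer: 0x39

Derivation:
Register before byte 6: 0x09
Byte 6: 0x30
0x09 XOR 0x30 = 0x39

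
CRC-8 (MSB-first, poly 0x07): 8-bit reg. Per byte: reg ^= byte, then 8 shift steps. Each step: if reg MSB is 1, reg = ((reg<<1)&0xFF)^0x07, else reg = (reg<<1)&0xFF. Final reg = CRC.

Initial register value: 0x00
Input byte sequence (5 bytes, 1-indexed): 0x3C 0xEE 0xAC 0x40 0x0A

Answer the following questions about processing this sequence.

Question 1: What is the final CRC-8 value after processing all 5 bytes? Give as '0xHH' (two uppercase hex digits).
Answer: 0xBF

Derivation:
After byte 1 (0x3C): reg=0xB4
After byte 2 (0xEE): reg=0x81
After byte 3 (0xAC): reg=0xC3
After byte 4 (0x40): reg=0x80
After byte 5 (0x0A): reg=0xBF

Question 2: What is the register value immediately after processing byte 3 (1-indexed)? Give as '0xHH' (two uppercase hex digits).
Answer: 0xC3

Derivation:
After byte 1 (0x3C): reg=0xB4
After byte 2 (0xEE): reg=0x81
After byte 3 (0xAC): reg=0xC3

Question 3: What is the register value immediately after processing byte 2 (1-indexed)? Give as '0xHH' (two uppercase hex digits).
Answer: 0x81

Derivation:
After byte 1 (0x3C): reg=0xB4
After byte 2 (0xEE): reg=0x81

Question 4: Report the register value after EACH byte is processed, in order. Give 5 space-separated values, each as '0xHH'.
0xB4 0x81 0xC3 0x80 0xBF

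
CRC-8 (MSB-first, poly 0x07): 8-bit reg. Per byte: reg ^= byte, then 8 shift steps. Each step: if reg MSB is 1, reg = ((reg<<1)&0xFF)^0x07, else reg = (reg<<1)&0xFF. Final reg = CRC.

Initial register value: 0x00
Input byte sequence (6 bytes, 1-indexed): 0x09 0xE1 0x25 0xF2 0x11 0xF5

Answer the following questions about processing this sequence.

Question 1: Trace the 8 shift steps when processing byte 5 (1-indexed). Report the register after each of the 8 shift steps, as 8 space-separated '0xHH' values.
After byte 1 (0x09): reg=0x3F
After byte 2 (0xE1): reg=0x14
After byte 3 (0x25): reg=0x97
After byte 4 (0xF2): reg=0x3C
Register before byte 5: 0x3C
After XOR with byte 0x11: 0x2D

Answer: 0x5A 0xB4 0x6F 0xDE 0xBB 0x71 0xE2 0xC3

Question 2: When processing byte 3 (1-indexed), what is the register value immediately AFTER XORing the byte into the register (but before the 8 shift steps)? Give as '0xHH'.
Register before byte 3: 0x14
Byte 3: 0x25
0x14 XOR 0x25 = 0x31

Answer: 0x31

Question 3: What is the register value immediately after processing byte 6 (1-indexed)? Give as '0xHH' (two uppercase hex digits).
Answer: 0x82

Derivation:
After byte 1 (0x09): reg=0x3F
After byte 2 (0xE1): reg=0x14
After byte 3 (0x25): reg=0x97
After byte 4 (0xF2): reg=0x3C
After byte 5 (0x11): reg=0xC3
After byte 6 (0xF5): reg=0x82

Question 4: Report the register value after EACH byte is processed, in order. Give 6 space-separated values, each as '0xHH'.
0x3F 0x14 0x97 0x3C 0xC3 0x82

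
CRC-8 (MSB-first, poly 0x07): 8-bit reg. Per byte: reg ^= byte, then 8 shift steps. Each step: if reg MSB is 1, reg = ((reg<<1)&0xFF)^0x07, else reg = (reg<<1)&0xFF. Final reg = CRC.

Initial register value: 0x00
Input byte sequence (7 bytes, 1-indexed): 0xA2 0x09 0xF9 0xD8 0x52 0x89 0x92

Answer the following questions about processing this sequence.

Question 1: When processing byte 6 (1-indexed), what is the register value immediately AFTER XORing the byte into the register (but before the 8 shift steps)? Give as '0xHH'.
Answer: 0xE5

Derivation:
Register before byte 6: 0x6C
Byte 6: 0x89
0x6C XOR 0x89 = 0xE5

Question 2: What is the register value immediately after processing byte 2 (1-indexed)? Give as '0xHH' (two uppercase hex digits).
Answer: 0x0D

Derivation:
After byte 1 (0xA2): reg=0x67
After byte 2 (0x09): reg=0x0D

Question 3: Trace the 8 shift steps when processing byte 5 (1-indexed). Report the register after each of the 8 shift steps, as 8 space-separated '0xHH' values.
Answer: 0x28 0x50 0xA0 0x47 0x8E 0x1B 0x36 0x6C

Derivation:
After byte 1 (0xA2): reg=0x67
After byte 2 (0x09): reg=0x0D
After byte 3 (0xF9): reg=0xC2
After byte 4 (0xD8): reg=0x46
Register before byte 5: 0x46
After XOR with byte 0x52: 0x14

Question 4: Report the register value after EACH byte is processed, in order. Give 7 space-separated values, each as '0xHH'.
0x67 0x0D 0xC2 0x46 0x6C 0xB5 0xF5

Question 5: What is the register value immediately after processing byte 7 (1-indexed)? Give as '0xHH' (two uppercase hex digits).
Answer: 0xF5

Derivation:
After byte 1 (0xA2): reg=0x67
After byte 2 (0x09): reg=0x0D
After byte 3 (0xF9): reg=0xC2
After byte 4 (0xD8): reg=0x46
After byte 5 (0x52): reg=0x6C
After byte 6 (0x89): reg=0xB5
After byte 7 (0x92): reg=0xF5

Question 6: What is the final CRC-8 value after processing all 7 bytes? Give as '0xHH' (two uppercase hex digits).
After byte 1 (0xA2): reg=0x67
After byte 2 (0x09): reg=0x0D
After byte 3 (0xF9): reg=0xC2
After byte 4 (0xD8): reg=0x46
After byte 5 (0x52): reg=0x6C
After byte 6 (0x89): reg=0xB5
After byte 7 (0x92): reg=0xF5

Answer: 0xF5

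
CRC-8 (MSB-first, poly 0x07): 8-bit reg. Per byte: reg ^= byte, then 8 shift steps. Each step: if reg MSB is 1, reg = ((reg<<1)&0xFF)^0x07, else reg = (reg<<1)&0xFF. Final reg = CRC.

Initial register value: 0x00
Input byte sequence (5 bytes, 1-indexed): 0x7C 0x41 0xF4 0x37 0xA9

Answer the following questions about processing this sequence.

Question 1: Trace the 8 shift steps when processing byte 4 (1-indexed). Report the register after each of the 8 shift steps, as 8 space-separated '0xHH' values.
Answer: 0x4C 0x98 0x37 0x6E 0xDC 0xBF 0x79 0xF2

Derivation:
After byte 1 (0x7C): reg=0x73
After byte 2 (0x41): reg=0x9E
After byte 3 (0xF4): reg=0x11
Register before byte 4: 0x11
After XOR with byte 0x37: 0x26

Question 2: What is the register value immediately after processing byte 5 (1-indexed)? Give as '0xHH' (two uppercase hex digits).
Answer: 0x86

Derivation:
After byte 1 (0x7C): reg=0x73
After byte 2 (0x41): reg=0x9E
After byte 3 (0xF4): reg=0x11
After byte 4 (0x37): reg=0xF2
After byte 5 (0xA9): reg=0x86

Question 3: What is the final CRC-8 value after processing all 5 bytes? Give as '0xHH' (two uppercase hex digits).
After byte 1 (0x7C): reg=0x73
After byte 2 (0x41): reg=0x9E
After byte 3 (0xF4): reg=0x11
After byte 4 (0x37): reg=0xF2
After byte 5 (0xA9): reg=0x86

Answer: 0x86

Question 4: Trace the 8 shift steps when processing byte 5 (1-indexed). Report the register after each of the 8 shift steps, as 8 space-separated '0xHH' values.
Answer: 0xB6 0x6B 0xD6 0xAB 0x51 0xA2 0x43 0x86

Derivation:
After byte 1 (0x7C): reg=0x73
After byte 2 (0x41): reg=0x9E
After byte 3 (0xF4): reg=0x11
After byte 4 (0x37): reg=0xF2
Register before byte 5: 0xF2
After XOR with byte 0xA9: 0x5B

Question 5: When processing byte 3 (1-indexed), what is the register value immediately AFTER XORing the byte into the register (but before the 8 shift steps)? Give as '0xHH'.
Answer: 0x6A

Derivation:
Register before byte 3: 0x9E
Byte 3: 0xF4
0x9E XOR 0xF4 = 0x6A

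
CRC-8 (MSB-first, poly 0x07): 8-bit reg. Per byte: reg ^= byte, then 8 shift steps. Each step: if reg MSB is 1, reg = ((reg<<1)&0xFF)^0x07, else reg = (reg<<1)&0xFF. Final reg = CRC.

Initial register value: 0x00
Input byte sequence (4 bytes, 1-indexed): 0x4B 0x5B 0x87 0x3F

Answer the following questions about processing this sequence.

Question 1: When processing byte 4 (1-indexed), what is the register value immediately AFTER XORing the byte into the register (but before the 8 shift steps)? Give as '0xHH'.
Answer: 0x52

Derivation:
Register before byte 4: 0x6D
Byte 4: 0x3F
0x6D XOR 0x3F = 0x52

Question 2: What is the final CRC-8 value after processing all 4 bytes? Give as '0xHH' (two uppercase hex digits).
Answer: 0xB9

Derivation:
After byte 1 (0x4B): reg=0xF6
After byte 2 (0x5B): reg=0x4A
After byte 3 (0x87): reg=0x6D
After byte 4 (0x3F): reg=0xB9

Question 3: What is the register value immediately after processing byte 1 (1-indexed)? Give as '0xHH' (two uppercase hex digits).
Answer: 0xF6

Derivation:
After byte 1 (0x4B): reg=0xF6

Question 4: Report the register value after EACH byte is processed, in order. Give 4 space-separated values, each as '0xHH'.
0xF6 0x4A 0x6D 0xB9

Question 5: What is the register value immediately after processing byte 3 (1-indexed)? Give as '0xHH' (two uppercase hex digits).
Answer: 0x6D

Derivation:
After byte 1 (0x4B): reg=0xF6
After byte 2 (0x5B): reg=0x4A
After byte 3 (0x87): reg=0x6D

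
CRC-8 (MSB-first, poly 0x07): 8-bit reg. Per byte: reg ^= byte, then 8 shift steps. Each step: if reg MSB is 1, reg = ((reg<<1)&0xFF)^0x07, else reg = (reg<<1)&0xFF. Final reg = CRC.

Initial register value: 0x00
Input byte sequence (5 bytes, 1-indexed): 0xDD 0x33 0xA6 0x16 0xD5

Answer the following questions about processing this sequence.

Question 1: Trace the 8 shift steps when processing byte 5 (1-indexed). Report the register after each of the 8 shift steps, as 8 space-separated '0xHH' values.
Answer: 0x7B 0xF6 0xEB 0xD1 0xA5 0x4D 0x9A 0x33

Derivation:
After byte 1 (0xDD): reg=0x1D
After byte 2 (0x33): reg=0xCA
After byte 3 (0xA6): reg=0x03
After byte 4 (0x16): reg=0x6B
Register before byte 5: 0x6B
After XOR with byte 0xD5: 0xBE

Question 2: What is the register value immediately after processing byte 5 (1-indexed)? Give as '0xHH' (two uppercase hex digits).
Answer: 0x33

Derivation:
After byte 1 (0xDD): reg=0x1D
After byte 2 (0x33): reg=0xCA
After byte 3 (0xA6): reg=0x03
After byte 4 (0x16): reg=0x6B
After byte 5 (0xD5): reg=0x33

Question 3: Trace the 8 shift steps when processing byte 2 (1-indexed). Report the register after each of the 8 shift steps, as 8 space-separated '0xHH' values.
After byte 1 (0xDD): reg=0x1D
Register before byte 2: 0x1D
After XOR with byte 0x33: 0x2E

Answer: 0x5C 0xB8 0x77 0xEE 0xDB 0xB1 0x65 0xCA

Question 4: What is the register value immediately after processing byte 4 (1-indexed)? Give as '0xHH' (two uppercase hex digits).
Answer: 0x6B

Derivation:
After byte 1 (0xDD): reg=0x1D
After byte 2 (0x33): reg=0xCA
After byte 3 (0xA6): reg=0x03
After byte 4 (0x16): reg=0x6B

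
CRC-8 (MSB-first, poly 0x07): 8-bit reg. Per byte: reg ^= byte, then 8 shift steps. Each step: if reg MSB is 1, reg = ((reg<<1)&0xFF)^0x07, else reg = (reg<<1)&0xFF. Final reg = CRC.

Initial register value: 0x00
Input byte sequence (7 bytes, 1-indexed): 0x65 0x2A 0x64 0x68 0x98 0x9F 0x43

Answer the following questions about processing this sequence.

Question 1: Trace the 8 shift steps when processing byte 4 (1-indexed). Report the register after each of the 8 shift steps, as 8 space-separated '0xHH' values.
After byte 1 (0x65): reg=0x3C
After byte 2 (0x2A): reg=0x62
After byte 3 (0x64): reg=0x12
Register before byte 4: 0x12
After XOR with byte 0x68: 0x7A

Answer: 0xF4 0xEF 0xD9 0xB5 0x6D 0xDA 0xB3 0x61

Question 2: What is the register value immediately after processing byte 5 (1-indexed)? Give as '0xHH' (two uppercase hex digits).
After byte 1 (0x65): reg=0x3C
After byte 2 (0x2A): reg=0x62
After byte 3 (0x64): reg=0x12
After byte 4 (0x68): reg=0x61
After byte 5 (0x98): reg=0xE1

Answer: 0xE1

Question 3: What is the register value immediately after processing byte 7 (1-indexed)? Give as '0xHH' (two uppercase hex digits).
Answer: 0xBA

Derivation:
After byte 1 (0x65): reg=0x3C
After byte 2 (0x2A): reg=0x62
After byte 3 (0x64): reg=0x12
After byte 4 (0x68): reg=0x61
After byte 5 (0x98): reg=0xE1
After byte 6 (0x9F): reg=0x7D
After byte 7 (0x43): reg=0xBA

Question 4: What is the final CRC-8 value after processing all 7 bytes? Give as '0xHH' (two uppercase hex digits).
After byte 1 (0x65): reg=0x3C
After byte 2 (0x2A): reg=0x62
After byte 3 (0x64): reg=0x12
After byte 4 (0x68): reg=0x61
After byte 5 (0x98): reg=0xE1
After byte 6 (0x9F): reg=0x7D
After byte 7 (0x43): reg=0xBA

Answer: 0xBA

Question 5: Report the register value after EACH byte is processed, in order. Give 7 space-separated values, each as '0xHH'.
0x3C 0x62 0x12 0x61 0xE1 0x7D 0xBA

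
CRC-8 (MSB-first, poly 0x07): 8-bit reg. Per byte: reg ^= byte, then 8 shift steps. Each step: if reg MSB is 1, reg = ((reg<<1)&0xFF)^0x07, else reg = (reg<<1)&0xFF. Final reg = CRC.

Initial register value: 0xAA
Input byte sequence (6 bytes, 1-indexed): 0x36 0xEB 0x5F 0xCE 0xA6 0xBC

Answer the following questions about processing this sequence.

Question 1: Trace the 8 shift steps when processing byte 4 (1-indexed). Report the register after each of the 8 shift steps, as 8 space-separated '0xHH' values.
Answer: 0xA1 0x45 0x8A 0x13 0x26 0x4C 0x98 0x37

Derivation:
After byte 1 (0x36): reg=0xDD
After byte 2 (0xEB): reg=0x82
After byte 3 (0x5F): reg=0x1D
Register before byte 4: 0x1D
After XOR with byte 0xCE: 0xD3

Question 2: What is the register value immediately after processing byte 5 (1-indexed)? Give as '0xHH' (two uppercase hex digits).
Answer: 0xFE

Derivation:
After byte 1 (0x36): reg=0xDD
After byte 2 (0xEB): reg=0x82
After byte 3 (0x5F): reg=0x1D
After byte 4 (0xCE): reg=0x37
After byte 5 (0xA6): reg=0xFE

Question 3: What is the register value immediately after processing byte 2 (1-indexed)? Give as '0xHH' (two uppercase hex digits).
Answer: 0x82

Derivation:
After byte 1 (0x36): reg=0xDD
After byte 2 (0xEB): reg=0x82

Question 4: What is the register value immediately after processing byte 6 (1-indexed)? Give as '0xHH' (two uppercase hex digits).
After byte 1 (0x36): reg=0xDD
After byte 2 (0xEB): reg=0x82
After byte 3 (0x5F): reg=0x1D
After byte 4 (0xCE): reg=0x37
After byte 5 (0xA6): reg=0xFE
After byte 6 (0xBC): reg=0xC9

Answer: 0xC9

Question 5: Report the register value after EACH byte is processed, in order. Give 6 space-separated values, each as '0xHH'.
0xDD 0x82 0x1D 0x37 0xFE 0xC9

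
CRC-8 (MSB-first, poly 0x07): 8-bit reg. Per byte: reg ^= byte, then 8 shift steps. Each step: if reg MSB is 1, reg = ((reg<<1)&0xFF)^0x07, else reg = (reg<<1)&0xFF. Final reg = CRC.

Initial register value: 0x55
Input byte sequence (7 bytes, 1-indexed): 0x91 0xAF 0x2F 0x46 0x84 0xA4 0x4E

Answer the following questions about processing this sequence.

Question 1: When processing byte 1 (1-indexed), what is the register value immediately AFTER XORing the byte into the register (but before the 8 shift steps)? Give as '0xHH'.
Register before byte 1: 0x55
Byte 1: 0x91
0x55 XOR 0x91 = 0xC4

Answer: 0xC4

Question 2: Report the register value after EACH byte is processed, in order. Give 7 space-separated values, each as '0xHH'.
0x52 0xFD 0x30 0x45 0x49 0x8D 0x47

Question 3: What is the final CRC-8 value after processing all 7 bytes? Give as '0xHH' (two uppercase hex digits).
Answer: 0x47

Derivation:
After byte 1 (0x91): reg=0x52
After byte 2 (0xAF): reg=0xFD
After byte 3 (0x2F): reg=0x30
After byte 4 (0x46): reg=0x45
After byte 5 (0x84): reg=0x49
After byte 6 (0xA4): reg=0x8D
After byte 7 (0x4E): reg=0x47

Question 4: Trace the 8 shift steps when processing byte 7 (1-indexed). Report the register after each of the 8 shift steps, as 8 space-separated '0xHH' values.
Answer: 0x81 0x05 0x0A 0x14 0x28 0x50 0xA0 0x47

Derivation:
After byte 1 (0x91): reg=0x52
After byte 2 (0xAF): reg=0xFD
After byte 3 (0x2F): reg=0x30
After byte 4 (0x46): reg=0x45
After byte 5 (0x84): reg=0x49
After byte 6 (0xA4): reg=0x8D
Register before byte 7: 0x8D
After XOR with byte 0x4E: 0xC3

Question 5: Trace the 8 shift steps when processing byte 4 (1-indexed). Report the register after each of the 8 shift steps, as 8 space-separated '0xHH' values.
Answer: 0xEC 0xDF 0xB9 0x75 0xEA 0xD3 0xA1 0x45

Derivation:
After byte 1 (0x91): reg=0x52
After byte 2 (0xAF): reg=0xFD
After byte 3 (0x2F): reg=0x30
Register before byte 4: 0x30
After XOR with byte 0x46: 0x76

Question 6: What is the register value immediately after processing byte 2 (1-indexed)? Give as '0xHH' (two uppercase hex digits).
Answer: 0xFD

Derivation:
After byte 1 (0x91): reg=0x52
After byte 2 (0xAF): reg=0xFD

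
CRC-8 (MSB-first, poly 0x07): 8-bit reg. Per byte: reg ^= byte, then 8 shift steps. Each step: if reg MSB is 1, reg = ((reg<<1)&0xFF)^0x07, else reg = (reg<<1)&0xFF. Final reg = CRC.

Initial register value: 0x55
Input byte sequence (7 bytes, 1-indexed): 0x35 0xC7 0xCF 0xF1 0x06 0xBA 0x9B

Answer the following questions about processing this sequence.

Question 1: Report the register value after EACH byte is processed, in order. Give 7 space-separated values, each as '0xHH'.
0x27 0xAE 0x20 0x39 0xBD 0x15 0xA3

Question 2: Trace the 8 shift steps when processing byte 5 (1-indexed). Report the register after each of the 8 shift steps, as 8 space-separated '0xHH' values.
After byte 1 (0x35): reg=0x27
After byte 2 (0xC7): reg=0xAE
After byte 3 (0xCF): reg=0x20
After byte 4 (0xF1): reg=0x39
Register before byte 5: 0x39
After XOR with byte 0x06: 0x3F

Answer: 0x7E 0xFC 0xFF 0xF9 0xF5 0xED 0xDD 0xBD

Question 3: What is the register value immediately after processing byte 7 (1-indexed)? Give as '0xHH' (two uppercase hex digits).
Answer: 0xA3

Derivation:
After byte 1 (0x35): reg=0x27
After byte 2 (0xC7): reg=0xAE
After byte 3 (0xCF): reg=0x20
After byte 4 (0xF1): reg=0x39
After byte 5 (0x06): reg=0xBD
After byte 6 (0xBA): reg=0x15
After byte 7 (0x9B): reg=0xA3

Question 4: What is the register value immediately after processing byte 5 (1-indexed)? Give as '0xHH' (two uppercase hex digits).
After byte 1 (0x35): reg=0x27
After byte 2 (0xC7): reg=0xAE
After byte 3 (0xCF): reg=0x20
After byte 4 (0xF1): reg=0x39
After byte 5 (0x06): reg=0xBD

Answer: 0xBD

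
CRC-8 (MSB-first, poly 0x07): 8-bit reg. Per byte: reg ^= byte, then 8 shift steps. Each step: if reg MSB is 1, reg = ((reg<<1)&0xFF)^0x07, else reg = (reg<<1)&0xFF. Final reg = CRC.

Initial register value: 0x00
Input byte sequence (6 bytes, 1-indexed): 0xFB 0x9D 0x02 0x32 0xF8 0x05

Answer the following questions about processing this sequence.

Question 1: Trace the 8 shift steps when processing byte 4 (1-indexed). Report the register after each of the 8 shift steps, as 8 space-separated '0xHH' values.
Answer: 0x6F 0xDE 0xBB 0x71 0xE2 0xC3 0x81 0x05

Derivation:
After byte 1 (0xFB): reg=0xEF
After byte 2 (0x9D): reg=0x59
After byte 3 (0x02): reg=0x86
Register before byte 4: 0x86
After XOR with byte 0x32: 0xB4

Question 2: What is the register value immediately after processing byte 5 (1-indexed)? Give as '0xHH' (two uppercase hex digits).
After byte 1 (0xFB): reg=0xEF
After byte 2 (0x9D): reg=0x59
After byte 3 (0x02): reg=0x86
After byte 4 (0x32): reg=0x05
After byte 5 (0xF8): reg=0xFD

Answer: 0xFD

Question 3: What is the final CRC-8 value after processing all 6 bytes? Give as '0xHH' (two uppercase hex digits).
Answer: 0xE6

Derivation:
After byte 1 (0xFB): reg=0xEF
After byte 2 (0x9D): reg=0x59
After byte 3 (0x02): reg=0x86
After byte 4 (0x32): reg=0x05
After byte 5 (0xF8): reg=0xFD
After byte 6 (0x05): reg=0xE6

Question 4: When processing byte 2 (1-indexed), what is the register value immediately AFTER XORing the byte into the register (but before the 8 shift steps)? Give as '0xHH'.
Register before byte 2: 0xEF
Byte 2: 0x9D
0xEF XOR 0x9D = 0x72

Answer: 0x72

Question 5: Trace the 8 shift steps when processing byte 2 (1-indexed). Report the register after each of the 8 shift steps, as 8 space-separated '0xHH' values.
After byte 1 (0xFB): reg=0xEF
Register before byte 2: 0xEF
After XOR with byte 0x9D: 0x72

Answer: 0xE4 0xCF 0x99 0x35 0x6A 0xD4 0xAF 0x59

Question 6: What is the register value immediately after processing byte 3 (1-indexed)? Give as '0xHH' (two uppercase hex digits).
After byte 1 (0xFB): reg=0xEF
After byte 2 (0x9D): reg=0x59
After byte 3 (0x02): reg=0x86

Answer: 0x86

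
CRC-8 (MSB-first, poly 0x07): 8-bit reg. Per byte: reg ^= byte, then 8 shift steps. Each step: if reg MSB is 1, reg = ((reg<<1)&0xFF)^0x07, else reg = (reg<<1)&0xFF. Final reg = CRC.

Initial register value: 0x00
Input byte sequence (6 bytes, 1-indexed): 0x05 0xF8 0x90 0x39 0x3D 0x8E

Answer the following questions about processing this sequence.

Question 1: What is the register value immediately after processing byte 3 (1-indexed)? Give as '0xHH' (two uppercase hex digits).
After byte 1 (0x05): reg=0x1B
After byte 2 (0xF8): reg=0xA7
After byte 3 (0x90): reg=0x85

Answer: 0x85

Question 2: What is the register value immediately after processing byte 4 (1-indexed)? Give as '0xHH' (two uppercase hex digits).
After byte 1 (0x05): reg=0x1B
After byte 2 (0xF8): reg=0xA7
After byte 3 (0x90): reg=0x85
After byte 4 (0x39): reg=0x3D

Answer: 0x3D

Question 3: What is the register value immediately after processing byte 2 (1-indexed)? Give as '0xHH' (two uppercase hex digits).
Answer: 0xA7

Derivation:
After byte 1 (0x05): reg=0x1B
After byte 2 (0xF8): reg=0xA7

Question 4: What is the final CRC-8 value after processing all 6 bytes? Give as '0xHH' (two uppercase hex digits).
Answer: 0xA3

Derivation:
After byte 1 (0x05): reg=0x1B
After byte 2 (0xF8): reg=0xA7
After byte 3 (0x90): reg=0x85
After byte 4 (0x39): reg=0x3D
After byte 5 (0x3D): reg=0x00
After byte 6 (0x8E): reg=0xA3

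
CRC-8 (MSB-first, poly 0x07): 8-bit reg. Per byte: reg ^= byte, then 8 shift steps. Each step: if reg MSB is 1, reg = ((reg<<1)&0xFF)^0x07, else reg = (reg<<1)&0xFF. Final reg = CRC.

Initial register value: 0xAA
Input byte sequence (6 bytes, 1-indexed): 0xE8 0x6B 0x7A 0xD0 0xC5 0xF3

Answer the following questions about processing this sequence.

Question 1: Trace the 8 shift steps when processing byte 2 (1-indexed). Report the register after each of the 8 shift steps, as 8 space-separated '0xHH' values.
Answer: 0x43 0x86 0x0B 0x16 0x2C 0x58 0xB0 0x67

Derivation:
After byte 1 (0xE8): reg=0xC9
Register before byte 2: 0xC9
After XOR with byte 0x6B: 0xA2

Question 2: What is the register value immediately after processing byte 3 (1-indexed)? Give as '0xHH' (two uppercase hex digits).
Answer: 0x53

Derivation:
After byte 1 (0xE8): reg=0xC9
After byte 2 (0x6B): reg=0x67
After byte 3 (0x7A): reg=0x53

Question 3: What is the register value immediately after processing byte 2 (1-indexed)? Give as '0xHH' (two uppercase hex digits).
Answer: 0x67

Derivation:
After byte 1 (0xE8): reg=0xC9
After byte 2 (0x6B): reg=0x67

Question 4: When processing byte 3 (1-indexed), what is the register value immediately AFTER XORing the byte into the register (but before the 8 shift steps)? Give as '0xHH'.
Answer: 0x1D

Derivation:
Register before byte 3: 0x67
Byte 3: 0x7A
0x67 XOR 0x7A = 0x1D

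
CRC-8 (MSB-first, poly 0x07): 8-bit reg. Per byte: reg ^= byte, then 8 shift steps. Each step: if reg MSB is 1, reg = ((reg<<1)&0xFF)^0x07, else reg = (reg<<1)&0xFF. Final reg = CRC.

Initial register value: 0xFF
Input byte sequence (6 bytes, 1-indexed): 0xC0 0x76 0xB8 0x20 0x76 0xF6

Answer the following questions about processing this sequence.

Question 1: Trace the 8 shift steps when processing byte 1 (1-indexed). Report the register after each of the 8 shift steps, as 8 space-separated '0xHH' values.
Register before byte 1: 0xFF
After XOR with byte 0xC0: 0x3F

Answer: 0x7E 0xFC 0xFF 0xF9 0xF5 0xED 0xDD 0xBD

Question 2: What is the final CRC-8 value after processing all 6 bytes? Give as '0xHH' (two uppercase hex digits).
After byte 1 (0xC0): reg=0xBD
After byte 2 (0x76): reg=0x7F
After byte 3 (0xB8): reg=0x5B
After byte 4 (0x20): reg=0x66
After byte 5 (0x76): reg=0x70
After byte 6 (0xF6): reg=0x9B

Answer: 0x9B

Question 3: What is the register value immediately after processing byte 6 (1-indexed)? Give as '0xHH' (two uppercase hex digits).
Answer: 0x9B

Derivation:
After byte 1 (0xC0): reg=0xBD
After byte 2 (0x76): reg=0x7F
After byte 3 (0xB8): reg=0x5B
After byte 4 (0x20): reg=0x66
After byte 5 (0x76): reg=0x70
After byte 6 (0xF6): reg=0x9B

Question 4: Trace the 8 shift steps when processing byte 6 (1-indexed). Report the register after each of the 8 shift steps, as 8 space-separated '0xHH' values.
After byte 1 (0xC0): reg=0xBD
After byte 2 (0x76): reg=0x7F
After byte 3 (0xB8): reg=0x5B
After byte 4 (0x20): reg=0x66
After byte 5 (0x76): reg=0x70
Register before byte 6: 0x70
After XOR with byte 0xF6: 0x86

Answer: 0x0B 0x16 0x2C 0x58 0xB0 0x67 0xCE 0x9B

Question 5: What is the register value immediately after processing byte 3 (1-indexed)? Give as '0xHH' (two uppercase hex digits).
After byte 1 (0xC0): reg=0xBD
After byte 2 (0x76): reg=0x7F
After byte 3 (0xB8): reg=0x5B

Answer: 0x5B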